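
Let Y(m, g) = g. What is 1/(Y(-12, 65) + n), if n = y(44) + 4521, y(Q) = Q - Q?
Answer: 1/4586 ≈ 0.00021805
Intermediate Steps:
y(Q) = 0
n = 4521 (n = 0 + 4521 = 4521)
1/(Y(-12, 65) + n) = 1/(65 + 4521) = 1/4586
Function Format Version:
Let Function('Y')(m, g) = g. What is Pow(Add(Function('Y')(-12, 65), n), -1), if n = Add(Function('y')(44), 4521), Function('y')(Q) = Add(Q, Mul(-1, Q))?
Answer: Rational(1, 4586) ≈ 0.00021805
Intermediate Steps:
Function('y')(Q) = 0
n = 4521 (n = Add(0, 4521) = 4521)
Pow(Add(Function('Y')(-12, 65), n), -1) = Pow(Add(65, 4521), -1) = Pow(4586, -1) = Rational(1, 4586)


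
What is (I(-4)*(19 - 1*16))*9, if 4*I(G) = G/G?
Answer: 27/4 ≈ 6.7500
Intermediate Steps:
I(G) = ¼ (I(G) = (G/G)/4 = (¼)*1 = ¼)
(I(-4)*(19 - 1*16))*9 = ((19 - 1*16)/4)*9 = ((19 - 16)/4)*9 = ((¼)*3)*9 = (¾)*9 = 27/4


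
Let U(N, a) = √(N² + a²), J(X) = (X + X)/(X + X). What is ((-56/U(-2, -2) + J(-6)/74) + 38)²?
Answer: 10059561/5476 - 39382*√2/37 ≈ 331.77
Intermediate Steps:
J(X) = 1 (J(X) = (2*X)/((2*X)) = (2*X)*(1/(2*X)) = 1)
((-56/U(-2, -2) + J(-6)/74) + 38)² = ((-56/√((-2)² + (-2)²) + 1/74) + 38)² = ((-56/√(4 + 4) + 1*(1/74)) + 38)² = ((-56*√2/4 + 1/74) + 38)² = ((-14*√2 + 1/74) + 38)² = ((1/74 - 14*√2) + 38)² = (2813/74 - 14*√2)²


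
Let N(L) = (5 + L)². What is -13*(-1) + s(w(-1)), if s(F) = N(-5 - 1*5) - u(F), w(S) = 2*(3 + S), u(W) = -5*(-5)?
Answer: 13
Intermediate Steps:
u(W) = 25
w(S) = 6 + 2*S
s(F) = 0 (s(F) = (5 + (-5 - 1*5))² - 1*25 = (5 + (-5 - 5))² - 25 = (5 - 10)² - 25 = (-5)² - 25 = 25 - 25 = 0)
-13*(-1) + s(w(-1)) = -13*(-1) + 0 = 13 + 0 = 13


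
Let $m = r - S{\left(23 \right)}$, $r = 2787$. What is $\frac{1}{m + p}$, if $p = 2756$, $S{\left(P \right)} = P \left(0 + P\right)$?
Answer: $\frac{1}{5014} \approx 0.00019944$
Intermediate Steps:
$S{\left(P \right)} = P^{2}$ ($S{\left(P \right)} = P P = P^{2}$)
$m = 2258$ ($m = 2787 - 23^{2} = 2787 - 529 = 2258$)
$\frac{1}{m + p} = \frac{1}{2258 + 2756} = \frac{1}{5014}$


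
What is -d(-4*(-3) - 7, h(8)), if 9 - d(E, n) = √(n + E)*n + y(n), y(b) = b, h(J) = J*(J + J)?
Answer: 119 + 128*√133 ≈ 1595.2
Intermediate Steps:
h(J) = 2*J² (h(J) = J*(2*J) = 2*J²)
d(E, n) = 9 - n - n*√(E + n) (d(E, n) = 9 - (√(n + E)*n + n) = 9 - (√(E + n)*n + n) = 9 - (n*√(E + n) + n) = 9 - (n + n*√(E + n)) = 9 + (-n - n*√(E + n)) = 9 - n - n*√(E + n))
-d(-4*(-3) - 7, h(8)) = -(9 - 2*8² - 2*8²*√((-4*(-3) - 7) + 2*8²)) = -(9 - 2*64 - 2*64*√((12 - 7) + 2*64)) = -(9 - 1*128 - 1*128*√(5 + 128)) = -(9 - 128 - 1*128*√133) = -(9 - 128 - 128*√133) = -(-119 - 128*√133) = 119 + 128*√133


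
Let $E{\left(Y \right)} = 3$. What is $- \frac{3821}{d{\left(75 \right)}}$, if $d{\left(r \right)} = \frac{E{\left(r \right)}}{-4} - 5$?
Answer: $\frac{15284}{23} \approx 664.52$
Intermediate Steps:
$d{\left(r \right)} = - \frac{23}{4}$ ($d{\left(r \right)} = \frac{3}{-4} - 5 = 3 \left(- \frac{1}{4}\right) - 5 = - \frac{3}{4} - 5 = - \frac{23}{4}$)
$- \frac{3821}{d{\left(75 \right)}} = - \frac{3821}{- \frac{23}{4}} = \left(-3821\right) \left(- \frac{4}{23}\right) = \frac{15284}{23}$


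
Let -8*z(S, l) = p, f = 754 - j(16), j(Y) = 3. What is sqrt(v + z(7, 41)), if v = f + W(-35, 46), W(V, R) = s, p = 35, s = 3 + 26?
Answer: sqrt(12410)/4 ≈ 27.850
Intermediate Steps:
s = 29
W(V, R) = 29
f = 751 (f = 754 - 1*3 = 754 - 3 = 751)
v = 780 (v = 751 + 29 = 780)
z(S, l) = -35/8 (z(S, l) = -1/8*35 = -35/8)
sqrt(v + z(7, 41)) = sqrt(780 - 35/8) = sqrt(6205/8) = sqrt(12410)/4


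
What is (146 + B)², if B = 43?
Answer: 35721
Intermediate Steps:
(146 + B)² = (146 + 43)² = 189² = 35721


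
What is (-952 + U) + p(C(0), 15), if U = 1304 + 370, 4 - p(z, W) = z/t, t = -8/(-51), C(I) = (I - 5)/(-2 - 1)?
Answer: 5723/8 ≈ 715.38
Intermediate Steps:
C(I) = 5/3 - I/3 (C(I) = (-5 + I)/(-3) = (-5 + I)*(-⅓) = 5/3 - I/3)
t = 8/51 (t = -8*(-1/51) = 8/51 ≈ 0.15686)
p(z, W) = 4 - 51*z/8 (p(z, W) = 4 - z/8/51 = 4 - z*51/8 = 4 - 51*z/8)
U = 1674
(-952 + U) + p(C(0), 15) = (-952 + 1674) + (4 - 51*(5/3 - ⅓*0)/8) = 722 + (4 - 51*(5/3 + 0)/8) = 722 + (4 - 51/8*5/3) = 722 + (4 - 85/8) = 722 - 53/8 = 5723/8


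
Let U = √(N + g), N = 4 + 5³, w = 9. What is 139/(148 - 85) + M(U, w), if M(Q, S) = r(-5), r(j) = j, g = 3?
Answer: -176/63 ≈ -2.7937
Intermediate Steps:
N = 129 (N = 4 + 125 = 129)
U = 2*√33 (U = √(129 + 3) = √132 = 2*√33 ≈ 11.489)
M(Q, S) = -5
139/(148 - 85) + M(U, w) = 139/(148 - 85) - 5 = 139/63 - 5 = -176/63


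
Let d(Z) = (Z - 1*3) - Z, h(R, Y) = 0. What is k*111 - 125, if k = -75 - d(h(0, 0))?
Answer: -8117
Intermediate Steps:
d(Z) = -3 (d(Z) = (Z - 3) - Z = (-3 + Z) - Z = -3)
k = -72 (k = -75 - 1*(-3) = -75 + 3 = -72)
k*111 - 125 = -72*111 - 125 = -7992 - 125 = -8117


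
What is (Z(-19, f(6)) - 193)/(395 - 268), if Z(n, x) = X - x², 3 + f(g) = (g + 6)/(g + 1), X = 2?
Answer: -9440/6223 ≈ -1.5170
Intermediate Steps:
f(g) = -3 + (6 + g)/(1 + g) (f(g) = -3 + (g + 6)/(g + 1) = -3 + (6 + g)/(1 + g))
Z(n, x) = 2 - x²
(Z(-19, f(6)) - 193)/(395 - 268) = ((2 - ((3 - 2*6)/(1 + 6))²) - 193)/(395 - 268) = ((2 - ((3 - 12)/7)²) - 193)/127 = ((2 - ((⅐)*(-9))²) - 193)*(1/127) = ((2 - (-9/7)²) - 193)*(1/127) = ((2 - 1*81/49) - 193)*(1/127) = ((2 - 81/49) - 193)*(1/127) = (17/49 - 193)*(1/127) = -9440/49*1/127 = -9440/6223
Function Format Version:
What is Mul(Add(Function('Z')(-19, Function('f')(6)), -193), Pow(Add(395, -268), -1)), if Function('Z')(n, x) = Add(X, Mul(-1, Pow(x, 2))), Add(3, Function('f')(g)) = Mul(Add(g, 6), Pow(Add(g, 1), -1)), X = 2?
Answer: Rational(-9440, 6223) ≈ -1.5170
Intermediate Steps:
Function('f')(g) = Add(-3, Mul(Pow(Add(1, g), -1), Add(6, g))) (Function('f')(g) = Add(-3, Mul(Add(g, 6), Pow(Add(g, 1), -1))) = Add(-3, Mul(Add(6, g), Pow(Add(1, g), -1))) = Add(-3, Mul(Pow(Add(1, g), -1), Add(6, g))))
Function('Z')(n, x) = Add(2, Mul(-1, Pow(x, 2)))
Mul(Add(Function('Z')(-19, Function('f')(6)), -193), Pow(Add(395, -268), -1)) = Mul(Add(Add(2, Mul(-1, Pow(Mul(Pow(Add(1, 6), -1), Add(3, Mul(-2, 6))), 2))), -193), Pow(Add(395, -268), -1)) = Mul(Add(Add(2, Mul(-1, Pow(Mul(Pow(7, -1), Add(3, -12)), 2))), -193), Pow(127, -1)) = Mul(Add(Add(2, Mul(-1, Pow(Mul(Rational(1, 7), -9), 2))), -193), Rational(1, 127)) = Mul(Add(Add(2, Mul(-1, Pow(Rational(-9, 7), 2))), -193), Rational(1, 127)) = Mul(Add(Add(2, Mul(-1, Rational(81, 49))), -193), Rational(1, 127)) = Mul(Add(Add(2, Rational(-81, 49)), -193), Rational(1, 127)) = Mul(Add(Rational(17, 49), -193), Rational(1, 127)) = Mul(Rational(-9440, 49), Rational(1, 127)) = Rational(-9440, 6223)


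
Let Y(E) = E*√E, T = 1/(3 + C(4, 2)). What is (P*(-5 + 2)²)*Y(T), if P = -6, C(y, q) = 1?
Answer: -27/4 ≈ -6.7500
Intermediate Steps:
T = ¼ (T = 1/(3 + 1) = 1/4 = ¼ ≈ 0.25000)
Y(E) = E^(3/2)
(P*(-5 + 2)²)*Y(T) = (-6*(-5 + 2)²)*(¼)^(3/2) = -6*(-3)²*(⅛) = -6*9*(⅛) = -54*⅛ = -27/4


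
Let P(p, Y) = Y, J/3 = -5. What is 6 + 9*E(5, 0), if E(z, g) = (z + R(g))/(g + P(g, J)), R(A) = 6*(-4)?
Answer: 87/5 ≈ 17.400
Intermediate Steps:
R(A) = -24
J = -15 (J = 3*(-5) = -15)
E(z, g) = (-24 + z)/(-15 + g) (E(z, g) = (z - 24)/(g - 15) = (-24 + z)/(-15 + g))
6 + 9*E(5, 0) = 6 + 9*((-24 + 5)/(-15 + 0)) = 6 + 9*(-19/(-15)) = 6 + 9*(-1/15*(-19)) = 6 + 9*(19/15) = 6 + 57/5 = 87/5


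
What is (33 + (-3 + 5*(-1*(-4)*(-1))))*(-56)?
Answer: -560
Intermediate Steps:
(33 + (-3 + 5*(-1*(-4)*(-1))))*(-56) = (33 + (-3 + 5*(4*(-1))))*(-56) = (33 + (-3 + 5*(-4)))*(-56) = (33 + (-3 - 20))*(-56) = (33 - 23)*(-56) = 10*(-56) = -560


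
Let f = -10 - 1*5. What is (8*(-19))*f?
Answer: 2280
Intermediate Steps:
f = -15 (f = -10 - 5 = -15)
(8*(-19))*f = (8*(-19))*(-15) = -152*(-15) = 2280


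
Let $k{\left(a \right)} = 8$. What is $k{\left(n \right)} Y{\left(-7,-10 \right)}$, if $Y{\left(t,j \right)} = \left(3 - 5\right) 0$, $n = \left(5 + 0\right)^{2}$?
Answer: $0$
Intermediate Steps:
$n = 25$ ($n = 5^{2} = 25$)
$Y{\left(t,j \right)} = 0$ ($Y{\left(t,j \right)} = \left(-2\right) 0 = 0$)
$k{\left(n \right)} Y{\left(-7,-10 \right)} = 8 \cdot 0 = 0$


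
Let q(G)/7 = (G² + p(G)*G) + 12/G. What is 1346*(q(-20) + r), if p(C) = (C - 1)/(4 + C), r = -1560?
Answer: 14160593/10 ≈ 1.4161e+6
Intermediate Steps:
p(C) = (-1 + C)/(4 + C)
q(G) = 7*G² + 84/G + 7*G*(-1 + G)/(4 + G) (q(G) = 7*((G² + ((-1 + G)/(4 + G))*G) + 12/G) = 7*((G² + G*(-1 + G)/(4 + G)) + 12/G) = 7*(G² + 12/G + G*(-1 + G)/(4 + G)) = 7*G² + 84/G + 7*G*(-1 + G)/(4 + G))
1346*(q(-20) + r) = 1346*(7*(48 + 12*(-20) + (-20)²*(-1 - 20 - 20*(4 - 20)))/(-20*(4 - 20)) - 1560) = 1346*(7*(-1/20)*(48 - 240 + 400*(-1 - 20 - 20*(-16)))/(-16) - 1560) = 1346*(7*(-1/20)*(-1/16)*(48 - 240 + 400*(-1 - 20 + 320)) - 1560) = 1346*(7*(-1/20)*(-1/16)*(48 - 240 + 400*299) - 1560) = 1346*(7*(-1/20)*(-1/16)*(48 - 240 + 119600) - 1560) = 1346*(7*(-1/20)*(-1/16)*119408 - 1560) = 1346*(52241/20 - 1560) = 1346*(21041/20) = 14160593/10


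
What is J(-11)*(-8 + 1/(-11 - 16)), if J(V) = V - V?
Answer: 0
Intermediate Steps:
J(V) = 0
J(-11)*(-8 + 1/(-11 - 16)) = 0*(-8 + 1/(-11 - 16)) = 0*(-8 + 1/(-27)) = 0*(-8 - 1/27) = 0*(-217/27) = 0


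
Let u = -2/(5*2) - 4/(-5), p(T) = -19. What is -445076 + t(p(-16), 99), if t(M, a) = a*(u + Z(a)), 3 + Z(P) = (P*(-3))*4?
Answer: -2814628/5 ≈ -5.6293e+5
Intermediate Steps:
Z(P) = -3 - 12*P (Z(P) = -3 + (P*(-3))*4 = -3 - 3*P*4 = -3 - 12*P)
u = 3/5 (u = -2/10 - 4*(-1/5) = -2*1/10 + 4/5 = -1/5 + 4/5 = 3/5 ≈ 0.60000)
t(M, a) = a*(-12/5 - 12*a) (t(M, a) = a*(3/5 + (-3 - 12*a)) = a*(-12/5 - 12*a))
-445076 + t(p(-16), 99) = -445076 - 12/5*99*(1 + 5*99) = -445076 - 12/5*99*(1 + 495) = -445076 - 12/5*99*496 = -445076 - 589248/5 = -2814628/5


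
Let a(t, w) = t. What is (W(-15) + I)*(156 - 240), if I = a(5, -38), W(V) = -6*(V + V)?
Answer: -15540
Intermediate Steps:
W(V) = -12*V
I = 5
(W(-15) + I)*(156 - 240) = (-12*(-15) + 5)*(156 - 240) = (180 + 5)*(-84) = 185*(-84) = -15540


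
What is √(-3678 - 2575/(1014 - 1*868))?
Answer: 17*I*√272582/146 ≈ 60.792*I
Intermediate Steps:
√(-3678 - 2575/(1014 - 1*868)) = √(-3678 - 2575/(1014 - 868)) = √(-3678 - 2575/146) = √(-539563/146) = 17*I*√272582/146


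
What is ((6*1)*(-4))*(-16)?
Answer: 384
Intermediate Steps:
((6*1)*(-4))*(-16) = (6*(-4))*(-16) = -24*(-16) = 384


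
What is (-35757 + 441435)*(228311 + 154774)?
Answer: 155409156630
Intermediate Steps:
(-35757 + 441435)*(228311 + 154774) = 405678*383085 = 155409156630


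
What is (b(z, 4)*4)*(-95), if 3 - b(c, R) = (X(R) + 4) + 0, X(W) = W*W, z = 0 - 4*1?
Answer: 6460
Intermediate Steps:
z = -4 (z = 0 - 4 = -4)
X(W) = W**2
b(c, R) = -1 - R**2 (b(c, R) = 3 - ((R**2 + 4) + 0) = 3 - ((4 + R**2) + 0) = 3 - (4 + R**2) = 3 + (-4 - R**2) = -1 - R**2)
(b(z, 4)*4)*(-95) = ((-1 - 1*4**2)*4)*(-95) = ((-1 - 1*16)*4)*(-95) = ((-1 - 16)*4)*(-95) = -17*4*(-95) = -68*(-95) = 6460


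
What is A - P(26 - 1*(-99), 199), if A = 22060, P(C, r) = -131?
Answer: 22191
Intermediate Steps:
A - P(26 - 1*(-99), 199) = 22060 - 1*(-131) = 22060 + 131 = 22191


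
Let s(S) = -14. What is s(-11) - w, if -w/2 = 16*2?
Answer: 50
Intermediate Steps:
w = -64 (w = -32*2 = -2*32 = -64)
s(-11) - w = -14 - 1*(-64) = -14 + 64 = 50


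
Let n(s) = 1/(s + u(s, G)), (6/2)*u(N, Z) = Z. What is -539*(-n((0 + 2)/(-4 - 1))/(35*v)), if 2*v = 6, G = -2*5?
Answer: -11/8 ≈ -1.3750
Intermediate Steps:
G = -10
v = 3 (v = (½)*6 = 3)
u(N, Z) = Z/3
n(s) = 1/(-10/3 + s) (n(s) = 1/(s + (⅓)*(-10)) = 1/(s - 10/3) = 1/(-10/3 + s))
-539*(-n((0 + 2)/(-4 - 1))/(35*v)) = -539*(-1/(35*(-10 + 3*((0 + 2)/(-4 - 1))))) = -539*(-1/(35*(-10 + 3*(2/(-5))))) = -539*(-1/(35*(-10 + 3*(2*(-⅕))))) = -539*(-1/(35*(-10 + 3*(-⅖)))) = -539*(-1/(35*(-10 - 6/5))) = -539/((-105/(3/(-56/5)))) = -539/((-105/(3*(-5/56)))) = -539/((-105/(-15/56))) = -539/((-105*(-56/15))) = -539/392 = -539*1/392 = -11/8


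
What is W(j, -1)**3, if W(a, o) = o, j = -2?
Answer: -1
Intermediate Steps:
W(j, -1)**3 = (-1)**3 = -1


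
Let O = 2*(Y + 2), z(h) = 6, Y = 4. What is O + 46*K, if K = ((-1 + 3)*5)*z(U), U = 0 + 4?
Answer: 2772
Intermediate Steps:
U = 4
K = 60 (K = ((-1 + 3)*5)*6 = (2*5)*6 = 10*6 = 60)
O = 12 (O = 2*(4 + 2) = 2*6 = 12)
O + 46*K = 12 + 46*60 = 12 + 2760 = 2772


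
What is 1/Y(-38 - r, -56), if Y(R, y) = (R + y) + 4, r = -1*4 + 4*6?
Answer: -1/110 ≈ -0.0090909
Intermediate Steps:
r = 20 (r = -4 + 24 = 20)
Y(R, y) = 4 + R + y
1/Y(-38 - r, -56) = 1/(4 + (-38 - 1*20) - 56) = 1/(4 + (-38 - 20) - 56) = 1/(4 - 58 - 56) = 1/(-110) = -1/110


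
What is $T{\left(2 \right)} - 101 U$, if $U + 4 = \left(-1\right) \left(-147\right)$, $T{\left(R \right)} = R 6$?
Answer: $-14431$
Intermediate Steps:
$T{\left(R \right)} = 6 R$
$U = 143$ ($U = -4 - -147 = -4 + 147 = 143$)
$T{\left(2 \right)} - 101 U = 6 \cdot 2 - 14443 = 12 - 14443 = -14431$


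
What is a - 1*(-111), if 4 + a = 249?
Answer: 356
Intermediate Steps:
a = 245 (a = -4 + 249 = 245)
a - 1*(-111) = 245 - 1*(-111) = 245 + 111 = 356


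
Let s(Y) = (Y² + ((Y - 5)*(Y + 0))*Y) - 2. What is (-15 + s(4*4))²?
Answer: 9333025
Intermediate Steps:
s(Y) = -2 + Y² + Y²*(-5 + Y) (s(Y) = (Y² + ((-5 + Y)*Y)*Y) - 2 = (Y² + (Y*(-5 + Y))*Y) - 2 = (Y² + Y²*(-5 + Y)) - 2 = -2 + Y² + Y²*(-5 + Y))
(-15 + s(4*4))² = (-15 + (-2 + (4*4)³ - 4*(4*4)²))² = (-15 + (-2 + 16³ - 4*16²))² = (-15 + (-2 + 4096 - 4*256))² = (-15 + (-2 + 4096 - 1024))² = (-15 + 3070)² = 3055² = 9333025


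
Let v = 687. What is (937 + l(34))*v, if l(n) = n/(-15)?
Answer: 3210809/5 ≈ 6.4216e+5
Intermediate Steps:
l(n) = -n/15 (l(n) = n*(-1/15) = -n/15)
(937 + l(34))*v = (937 - 1/15*34)*687 = (937 - 34/15)*687 = (14021/15)*687 = 3210809/5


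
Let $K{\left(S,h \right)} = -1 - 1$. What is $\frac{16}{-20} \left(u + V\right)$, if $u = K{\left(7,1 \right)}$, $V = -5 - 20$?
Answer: $\frac{108}{5} \approx 21.6$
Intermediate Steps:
$K{\left(S,h \right)} = -2$ ($K{\left(S,h \right)} = -1 - 1 = -2$)
$V = -25$ ($V = -5 - 20 = -25$)
$u = -2$
$\frac{16}{-20} \left(u + V\right) = \frac{16}{-20} \left(-2 - 25\right) = 16 \left(- \frac{1}{20}\right) \left(-27\right) = \left(- \frac{4}{5}\right) \left(-27\right) = \frac{108}{5}$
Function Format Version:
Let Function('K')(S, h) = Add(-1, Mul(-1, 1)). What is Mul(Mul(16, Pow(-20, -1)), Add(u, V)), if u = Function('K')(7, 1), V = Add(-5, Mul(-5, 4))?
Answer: Rational(108, 5) ≈ 21.600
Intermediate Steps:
Function('K')(S, h) = -2 (Function('K')(S, h) = Add(-1, -1) = -2)
V = -25 (V = Add(-5, -20) = -25)
u = -2
Mul(Mul(16, Pow(-20, -1)), Add(u, V)) = Mul(Mul(16, Pow(-20, -1)), Add(-2, -25)) = Mul(Mul(16, Rational(-1, 20)), -27) = Mul(Rational(-4, 5), -27) = Rational(108, 5)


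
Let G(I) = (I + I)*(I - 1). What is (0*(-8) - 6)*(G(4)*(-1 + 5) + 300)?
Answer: -2376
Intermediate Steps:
G(I) = 2*I*(-1 + I) (G(I) = (2*I)*(-1 + I) = 2*I*(-1 + I))
(0*(-8) - 6)*(G(4)*(-1 + 5) + 300) = (0*(-8) - 6)*((2*4*(-1 + 4))*(-1 + 5) + 300) = (0 - 6)*((2*4*3)*4 + 300) = -6*(24*4 + 300) = -6*(96 + 300) = -6*396 = -2376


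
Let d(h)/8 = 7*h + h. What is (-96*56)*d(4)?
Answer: -1376256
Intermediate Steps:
d(h) = 64*h (d(h) = 8*(7*h + h) = 8*(8*h) = 64*h)
(-96*56)*d(4) = (-96*56)*(64*4) = -5376*256 = -1376256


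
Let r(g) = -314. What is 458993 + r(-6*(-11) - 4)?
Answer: 458679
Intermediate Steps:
458993 + r(-6*(-11) - 4) = 458993 - 314 = 458679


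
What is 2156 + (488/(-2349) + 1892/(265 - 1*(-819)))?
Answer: 1373443153/636579 ≈ 2157.5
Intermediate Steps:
2156 + (488/(-2349) + 1892/(265 - 1*(-819))) = 2156 + (488*(-1/2349) + 1892/(265 + 819)) = 2156 + (-488/2349 + 1892/1084) = 2156 + (-488/2349 + 1892*(1/1084)) = 2156 + (-488/2349 + 473/271) = 2156 + 978829/636579 = 1373443153/636579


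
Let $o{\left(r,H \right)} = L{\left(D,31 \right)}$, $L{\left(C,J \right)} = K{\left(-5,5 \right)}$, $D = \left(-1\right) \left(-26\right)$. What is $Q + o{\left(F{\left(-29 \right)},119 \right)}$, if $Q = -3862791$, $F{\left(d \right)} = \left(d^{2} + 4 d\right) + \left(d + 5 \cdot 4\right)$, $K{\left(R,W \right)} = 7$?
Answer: $-3862784$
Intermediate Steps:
$D = 26$
$F{\left(d \right)} = 20 + d^{2} + 5 d$ ($F{\left(d \right)} = \left(d^{2} + 4 d\right) + \left(d + 20\right) = \left(d^{2} + 4 d\right) + \left(20 + d\right) = 20 + d^{2} + 5 d$)
$L{\left(C,J \right)} = 7$
$o{\left(r,H \right)} = 7$
$Q + o{\left(F{\left(-29 \right)},119 \right)} = -3862791 + 7 = -3862784$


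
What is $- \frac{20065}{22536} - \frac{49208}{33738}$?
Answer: $- \frac{297650743}{126719928} \approx -2.3489$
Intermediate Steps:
$- \frac{20065}{22536} - \frac{49208}{33738} = \left(-20065\right) \frac{1}{22536} - \frac{24604}{16869} = - \frac{20065}{22536} - \frac{24604}{16869} = - \frac{297650743}{126719928}$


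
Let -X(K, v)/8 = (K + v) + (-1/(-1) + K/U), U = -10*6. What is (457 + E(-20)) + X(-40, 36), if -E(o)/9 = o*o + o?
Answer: -8833/3 ≈ -2944.3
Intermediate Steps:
U = -60
E(o) = -9*o - 9*o² (E(o) = -9*(o*o + o) = -9*(o² + o) = -9*(o + o²) = -9*o - 9*o²)
X(K, v) = -8 - 8*v - 118*K/15 (X(K, v) = -8*((K + v) + (-1/(-1) + K/(-60))) = -8*((K + v) + (-1*(-1) + K*(-1/60))) = -8*((K + v) + (1 - K/60)) = -8*(1 + v + 59*K/60) = -8 - 8*v - 118*K/15)
(457 + E(-20)) + X(-40, 36) = (457 - 9*(-20)*(1 - 20)) + (-8 - 8*36 - 118/15*(-40)) = (457 - 9*(-20)*(-19)) + (-8 - 288 + 944/3) = (457 - 3420) + 56/3 = -2963 + 56/3 = -8833/3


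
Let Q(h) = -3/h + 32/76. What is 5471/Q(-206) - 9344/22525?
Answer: 96464604166/7681025 ≈ 12559.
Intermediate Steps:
Q(h) = 8/19 - 3/h (Q(h) = -3/h + 32*(1/76) = -3/h + 8/19 = 8/19 - 3/h)
5471/Q(-206) - 9344/22525 = 5471/(8/19 - 3/(-206)) - 9344/22525 = 5471/(8/19 - 3*(-1/206)) - 9344*1/22525 = 5471/(8/19 + 3/206) - 9344/22525 = 5471/(1705/3914) - 9344/22525 = 5471*(3914/1705) - 9344/22525 = 21413494/1705 - 9344/22525 = 96464604166/7681025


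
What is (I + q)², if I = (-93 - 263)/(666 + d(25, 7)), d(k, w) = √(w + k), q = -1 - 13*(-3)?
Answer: 17257411127088/12294596161 + 2957793248*√2/12294596161 ≈ 1404.0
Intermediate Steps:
q = 38 (q = -1 + 39 = 38)
d(k, w) = √(k + w)
I = -356/(666 + 4*√2) (I = (-93 - 263)/(666 + √(25 + 7)) = -356/(666 + √32) = -356/(666 + 4*√2) ≈ -0.53003)
(I + q)² = ((-59274/110881 + 356*√2/110881) + 38)² = (4154204/110881 + 356*√2/110881)²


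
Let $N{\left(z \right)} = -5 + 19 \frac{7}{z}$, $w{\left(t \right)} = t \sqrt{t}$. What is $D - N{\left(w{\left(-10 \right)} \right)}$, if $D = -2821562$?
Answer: $-2821557 - \frac{133 i \sqrt{10}}{100} \approx -2.8216 \cdot 10^{6} - 4.2058 i$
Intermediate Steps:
$w{\left(t \right)} = t^{\frac{3}{2}}$
$N{\left(z \right)} = -5 + \frac{133}{z}$
$D - N{\left(w{\left(-10 \right)} \right)} = -2821562 - \left(-5 + \frac{133}{\left(-10\right)^{\frac{3}{2}}}\right) = -2821562 - \left(-5 + \frac{133}{\left(-10\right) i \sqrt{10}}\right) = -2821562 - \left(-5 + 133 \frac{i \sqrt{10}}{100}\right) = -2821562 - \left(-5 + \frac{133 i \sqrt{10}}{100}\right) = -2821562 + \left(5 - \frac{133 i \sqrt{10}}{100}\right) = -2821557 - \frac{133 i \sqrt{10}}{100}$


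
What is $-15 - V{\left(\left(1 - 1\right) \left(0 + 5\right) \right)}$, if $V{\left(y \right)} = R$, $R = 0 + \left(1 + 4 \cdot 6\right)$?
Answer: $-40$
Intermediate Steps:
$R = 25$ ($R = 0 + \left(1 + 24\right) = 0 + 25 = 25$)
$V{\left(y \right)} = 25$
$-15 - V{\left(\left(1 - 1\right) \left(0 + 5\right) \right)} = -15 - 25 = -40$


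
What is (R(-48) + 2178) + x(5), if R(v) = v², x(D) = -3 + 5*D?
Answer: 4504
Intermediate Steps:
(R(-48) + 2178) + x(5) = ((-48)² + 2178) + (-3 + 5*5) = (2304 + 2178) + (-3 + 25) = 4482 + 22 = 4504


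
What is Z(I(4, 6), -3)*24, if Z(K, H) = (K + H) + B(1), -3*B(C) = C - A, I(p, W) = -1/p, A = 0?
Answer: -86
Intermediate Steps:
B(C) = -C/3 (B(C) = -(C - 1*0)/3 = -(C + 0)/3 = -C/3)
Z(K, H) = -1/3 + H + K (Z(K, H) = (K + H) - 1/3*1 = (H + K) - 1/3 = -1/3 + H + K)
Z(I(4, 6), -3)*24 = (-1/3 - 3 - 1/4)*24 = -43/12*24 = -86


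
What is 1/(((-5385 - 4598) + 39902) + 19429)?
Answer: 1/49348 ≈ 2.0264e-5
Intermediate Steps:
1/(((-5385 - 4598) + 39902) + 19429) = 1/((-9983 + 39902) + 19429) = 1/(29919 + 19429) = 1/49348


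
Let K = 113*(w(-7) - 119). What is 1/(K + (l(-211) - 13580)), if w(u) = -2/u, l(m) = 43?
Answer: -7/188662 ≈ -3.7103e-5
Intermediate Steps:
K = -93903/7 (K = 113*(-2/(-7) - 119) = 113*(-2*(-⅐) - 119) = 113*(2/7 - 119) = 113*(-831/7) = -93903/7 ≈ -13415.)
1/(K + (l(-211) - 13580)) = 1/(-93903/7 + (43 - 13580)) = 1/(-93903/7 - 13537) = 1/(-188662/7) = -7/188662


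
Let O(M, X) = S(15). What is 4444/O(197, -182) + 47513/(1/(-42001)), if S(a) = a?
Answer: -29933898251/15 ≈ -1.9956e+9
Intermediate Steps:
O(M, X) = 15
4444/O(197, -182) + 47513/(1/(-42001)) = 4444/15 + 47513/(1/(-42001)) = 4444*(1/15) + 47513/(-1/42001) = 4444/15 + 47513*(-42001) = 4444/15 - 1995593513 = -29933898251/15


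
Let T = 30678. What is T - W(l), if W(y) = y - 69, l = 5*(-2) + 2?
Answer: 30755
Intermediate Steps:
l = -8 (l = -10 + 2 = -8)
W(y) = -69 + y
T - W(l) = 30678 - (-69 - 8) = 30678 - 1*(-77) = 30678 + 77 = 30755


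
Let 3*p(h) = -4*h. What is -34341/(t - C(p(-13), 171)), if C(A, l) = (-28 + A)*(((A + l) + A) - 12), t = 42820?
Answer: -309069/403972 ≈ -0.76508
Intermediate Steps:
p(h) = -4*h/3 (p(h) = (-4*h)/3 = -4*h/3)
C(A, l) = (-28 + A)*(-12 + l + 2*A) (C(A, l) = (-28 + A)*((l + 2*A) - 12) = (-28 + A)*(-12 + l + 2*A))
-34341/(t - C(p(-13), 171)) = -34341/(42820 - (336 - (-272)*(-13)/3 - 28*171 + 2*(-4/3*(-13))² - 4/3*(-13)*171)) = -34341/(42820 - (336 - 68*52/3 - 4788 + 2*(52/3)² + (52/3)*171)) = -34341/(42820 - (336 - 3536/3 - 4788 + 2*(2704/9) + 2964)) = -34341/(42820 - (336 - 3536/3 - 4788 + 5408/9 + 2964)) = -34341/(42820 - 1*(-18592/9)) = -34341/(42820 + 18592/9) = -34341/403972/9 = -34341*9/403972 = -309069/403972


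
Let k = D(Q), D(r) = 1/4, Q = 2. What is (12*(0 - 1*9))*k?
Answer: -27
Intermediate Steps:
D(r) = 1/4
k = 1/4 ≈ 0.25000
(12*(0 - 1*9))*k = (12*(0 - 1*9))*(1/4) = (12*(0 - 9))*(1/4) = (12*(-9))*(1/4) = -108*1/4 = -27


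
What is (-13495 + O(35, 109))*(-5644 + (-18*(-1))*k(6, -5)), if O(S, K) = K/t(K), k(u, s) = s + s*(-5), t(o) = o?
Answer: 71302296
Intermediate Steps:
k(u, s) = -4*s (k(u, s) = s - 5*s = -4*s)
O(S, K) = 1 (O(S, K) = K/K = 1)
(-13495 + O(35, 109))*(-5644 + (-18*(-1))*k(6, -5)) = (-13495 + 1)*(-5644 + (-18*(-1))*(-4*(-5))) = -13494*(-5644 + 18*20) = -13494*(-5644 + 360) = -13494*(-5284) = 71302296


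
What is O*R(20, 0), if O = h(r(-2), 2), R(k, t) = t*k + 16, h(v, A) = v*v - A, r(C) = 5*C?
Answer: 1568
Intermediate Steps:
h(v, A) = v² - A
R(k, t) = 16 + k*t (R(k, t) = k*t + 16 = 16 + k*t)
O = 98 (O = (5*(-2))² - 1*2 = (-10)² - 2 = 100 - 2 = 98)
O*R(20, 0) = 98*(16 + 20*0) = 98*(16 + 0) = 98*16 = 1568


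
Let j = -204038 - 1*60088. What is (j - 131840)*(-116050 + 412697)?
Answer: -117462126002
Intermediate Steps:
j = -264126 (j = -204038 - 60088 = -264126)
(j - 131840)*(-116050 + 412697) = (-264126 - 131840)*(-116050 + 412697) = -395966*296647 = -117462126002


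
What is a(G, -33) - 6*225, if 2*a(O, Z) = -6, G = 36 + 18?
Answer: -1353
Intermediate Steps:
G = 54
a(O, Z) = -3 (a(O, Z) = (½)*(-6) = -3)
a(G, -33) - 6*225 = -3 - 6*225 = -3 - 1350 = -1353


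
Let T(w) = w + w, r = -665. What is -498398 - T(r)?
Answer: -497068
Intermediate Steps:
T(w) = 2*w
-498398 - T(r) = -498398 - 2*(-665) = -498398 - 1*(-1330) = -498398 + 1330 = -497068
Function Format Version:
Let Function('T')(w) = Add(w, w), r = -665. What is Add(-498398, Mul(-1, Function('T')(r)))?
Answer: -497068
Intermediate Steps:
Function('T')(w) = Mul(2, w)
Add(-498398, Mul(-1, Function('T')(r))) = Add(-498398, Mul(-1, Mul(2, -665))) = Add(-498398, Mul(-1, -1330)) = Add(-498398, 1330) = -497068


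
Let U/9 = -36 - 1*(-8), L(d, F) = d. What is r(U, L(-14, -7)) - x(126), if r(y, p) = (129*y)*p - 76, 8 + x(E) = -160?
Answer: 455204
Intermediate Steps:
x(E) = -168 (x(E) = -8 - 160 = -168)
U = -252 (U = 9*(-36 - 1*(-8)) = 9*(-36 + 8) = 9*(-28) = -252)
r(y, p) = -76 + 129*p*y (r(y, p) = 129*p*y - 76 = -76 + 129*p*y)
r(U, L(-14, -7)) - x(126) = (-76 + 129*(-14)*(-252)) - 1*(-168) = (-76 + 455112) + 168 = 455036 + 168 = 455204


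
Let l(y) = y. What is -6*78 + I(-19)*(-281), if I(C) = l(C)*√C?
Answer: -468 + 5339*I*√19 ≈ -468.0 + 23272.0*I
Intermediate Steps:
I(C) = C^(3/2) (I(C) = C*√C = C^(3/2))
-6*78 + I(-19)*(-281) = -6*78 + (-19)^(3/2)*(-281) = -468 - 19*I*√19*(-281) = -468 + 5339*I*√19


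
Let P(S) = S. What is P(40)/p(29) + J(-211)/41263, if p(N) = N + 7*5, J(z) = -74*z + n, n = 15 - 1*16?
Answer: 331219/330104 ≈ 1.0034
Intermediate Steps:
n = -1 (n = 15 - 16 = -1)
J(z) = -1 - 74*z (J(z) = -74*z - 1 = -1 - 74*z)
p(N) = 35 + N (p(N) = N + 35 = 35 + N)
P(40)/p(29) + J(-211)/41263 = 40/(35 + 29) + (-1 - 74*(-211))/41263 = 40/64 + (-1 + 15614)*(1/41263) = 40*(1/64) + 15613*(1/41263) = 5/8 + 15613/41263 = 331219/330104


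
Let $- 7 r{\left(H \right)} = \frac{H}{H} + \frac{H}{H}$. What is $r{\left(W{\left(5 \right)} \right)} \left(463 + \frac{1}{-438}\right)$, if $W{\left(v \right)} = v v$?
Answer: $- \frac{202793}{1533} \approx -132.29$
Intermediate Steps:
$W{\left(v \right)} = v^{2}$
$r{\left(H \right)} = - \frac{2}{7}$ ($r{\left(H \right)} = - \frac{\frac{H}{H} + \frac{H}{H}}{7} = - \frac{1 + 1}{7} = \left(- \frac{1}{7}\right) 2 = - \frac{2}{7}$)
$r{\left(W{\left(5 \right)} \right)} \left(463 + \frac{1}{-438}\right) = - \frac{2 \left(463 + \frac{1}{-438}\right)}{7} = - \frac{2 \left(463 - \frac{1}{438}\right)}{7} = \left(- \frac{2}{7}\right) \frac{202793}{438} = - \frac{202793}{1533}$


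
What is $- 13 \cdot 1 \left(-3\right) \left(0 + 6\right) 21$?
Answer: $4914$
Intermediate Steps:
$- 13 \cdot 1 \left(-3\right) \left(0 + 6\right) 21 = - 13 \left(\left(-3\right) 6\right) 21 = \left(-13\right) \left(-18\right) 21 = 234 \cdot 21 = 4914$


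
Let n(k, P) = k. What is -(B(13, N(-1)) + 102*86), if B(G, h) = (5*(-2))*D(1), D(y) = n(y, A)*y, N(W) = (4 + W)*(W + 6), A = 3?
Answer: -8762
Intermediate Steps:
N(W) = (4 + W)*(6 + W)
D(y) = y² (D(y) = y*y = y²)
B(G, h) = -10 (B(G, h) = (5*(-2))*1² = -10*1 = -10)
-(B(13, N(-1)) + 102*86) = -(-10 + 102*86) = -(-10 + 8772) = -1*8762 = -8762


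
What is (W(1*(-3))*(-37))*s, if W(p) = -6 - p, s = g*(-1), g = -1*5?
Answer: 555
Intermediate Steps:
g = -5
s = 5 (s = -5*(-1) = 5)
(W(1*(-3))*(-37))*s = ((-6 - (-3))*(-37))*5 = ((-6 - 1*(-3))*(-37))*5 = ((-6 + 3)*(-37))*5 = -3*(-37)*5 = 111*5 = 555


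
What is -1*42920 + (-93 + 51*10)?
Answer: -42503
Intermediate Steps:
-1*42920 + (-93 + 51*10) = -42920 + (-93 + 510) = -42920 + 417 = -42503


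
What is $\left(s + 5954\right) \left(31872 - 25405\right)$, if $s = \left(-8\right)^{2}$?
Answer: $38918406$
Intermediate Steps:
$s = 64$
$\left(s + 5954\right) \left(31872 - 25405\right) = \left(64 + 5954\right) \left(31872 - 25405\right) = 6018 \cdot 6467 = 38918406$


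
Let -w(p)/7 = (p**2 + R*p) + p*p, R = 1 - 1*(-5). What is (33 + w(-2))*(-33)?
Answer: -2013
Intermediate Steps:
R = 6 (R = 1 + 5 = 6)
w(p) = -42*p - 14*p**2 (w(p) = -7*((p**2 + 6*p) + p*p) = -7*((p**2 + 6*p) + p**2) = -7*(2*p**2 + 6*p) = -42*p - 14*p**2)
(33 + w(-2))*(-33) = (33 - 14*(-2)*(3 - 2))*(-33) = (33 - 14*(-2)*1)*(-33) = (33 + 28)*(-33) = 61*(-33) = -2013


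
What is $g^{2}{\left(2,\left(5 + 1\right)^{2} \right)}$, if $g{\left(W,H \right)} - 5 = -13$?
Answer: $64$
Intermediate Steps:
$g{\left(W,H \right)} = -8$ ($g{\left(W,H \right)} = 5 - 13 = -8$)
$g^{2}{\left(2,\left(5 + 1\right)^{2} \right)} = \left(-8\right)^{2} = 64$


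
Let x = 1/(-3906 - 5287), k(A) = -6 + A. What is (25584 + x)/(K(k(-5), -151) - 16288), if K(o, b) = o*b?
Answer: -235193711/134466011 ≈ -1.7491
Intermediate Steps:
K(o, b) = b*o
x = -1/9193 (x = 1/(-9193) = -1/9193 ≈ -0.00010878)
(25584 + x)/(K(k(-5), -151) - 16288) = (25584 - 1/9193)/(-151*(-6 - 5) - 16288) = 235193711/(9193*(-151*(-11) - 16288)) = 235193711/(9193*(1661 - 16288)) = (235193711/9193)/(-14627) = (235193711/9193)*(-1/14627) = -235193711/134466011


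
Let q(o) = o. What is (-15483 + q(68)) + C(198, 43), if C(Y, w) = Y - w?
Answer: -15260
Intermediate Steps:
(-15483 + q(68)) + C(198, 43) = (-15483 + 68) + (198 - 1*43) = -15415 + (198 - 43) = -15415 + 155 = -15260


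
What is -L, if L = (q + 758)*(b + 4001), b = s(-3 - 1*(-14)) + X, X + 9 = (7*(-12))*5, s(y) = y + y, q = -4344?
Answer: 12888084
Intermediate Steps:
s(y) = 2*y
X = -429 (X = -9 + (7*(-12))*5 = -9 - 84*5 = -9 - 420 = -429)
b = -407 (b = 2*(-3 - 1*(-14)) - 429 = 2*(-3 + 14) - 429 = 2*11 - 429 = 22 - 429 = -407)
L = -12888084 (L = (-4344 + 758)*(-407 + 4001) = -3586*3594 = -12888084)
-L = -1*(-12888084) = 12888084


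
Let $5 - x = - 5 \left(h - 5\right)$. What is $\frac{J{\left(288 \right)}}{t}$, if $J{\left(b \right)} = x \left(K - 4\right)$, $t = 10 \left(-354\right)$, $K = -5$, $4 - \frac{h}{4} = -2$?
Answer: $\frac{15}{59} \approx 0.25424$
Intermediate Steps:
$h = 24$ ($h = 16 - -8 = 16 + 8 = 24$)
$t = -3540$
$x = 100$ ($x = 5 - - 5 \left(24 - 5\right) = 5 - \left(-5\right) 19 = 5 - -95 = 5 + 95 = 100$)
$J{\left(b \right)} = -900$ ($J{\left(b \right)} = 100 \left(-5 - 4\right) = 100 \left(-9\right) = -900$)
$\frac{J{\left(288 \right)}}{t} = - \frac{900}{-3540} = \left(-900\right) \left(- \frac{1}{3540}\right) = \frac{15}{59}$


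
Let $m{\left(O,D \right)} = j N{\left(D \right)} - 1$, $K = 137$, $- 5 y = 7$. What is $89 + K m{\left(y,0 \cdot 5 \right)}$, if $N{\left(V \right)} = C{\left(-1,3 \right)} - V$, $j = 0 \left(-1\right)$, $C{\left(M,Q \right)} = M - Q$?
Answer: $-48$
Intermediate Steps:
$y = - \frac{7}{5}$ ($y = \left(- \frac{1}{5}\right) 7 = - \frac{7}{5} \approx -1.4$)
$j = 0$
$N{\left(V \right)} = -4 - V$ ($N{\left(V \right)} = \left(-1 - 3\right) - V = -4 - V$)
$m{\left(O,D \right)} = -1$ ($m{\left(O,D \right)} = 0 \left(-4 - D\right) - 1 = 0 - 1 = -1$)
$89 + K m{\left(y,0 \cdot 5 \right)} = 89 + 137 \left(-1\right) = 89 - 137 = -48$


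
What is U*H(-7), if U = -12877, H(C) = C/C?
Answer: -12877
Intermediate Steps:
H(C) = 1
U*H(-7) = -12877*1 = -12877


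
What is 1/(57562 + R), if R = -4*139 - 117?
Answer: 1/56889 ≈ 1.7578e-5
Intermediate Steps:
R = -673 (R = -556 - 117 = -673)
1/(57562 + R) = 1/(57562 - 673) = 1/56889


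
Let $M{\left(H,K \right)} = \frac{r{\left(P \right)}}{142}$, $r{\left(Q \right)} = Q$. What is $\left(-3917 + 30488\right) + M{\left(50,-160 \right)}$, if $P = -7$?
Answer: $\frac{3773075}{142} \approx 26571.0$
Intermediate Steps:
$M{\left(H,K \right)} = - \frac{7}{142}$
$\left(-3917 + 30488\right) + M{\left(50,-160 \right)} = \left(-3917 + 30488\right) - \frac{7}{142} = 26571 - \frac{7}{142} = \frac{3773075}{142}$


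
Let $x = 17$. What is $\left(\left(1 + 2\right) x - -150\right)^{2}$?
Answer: $40401$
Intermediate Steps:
$\left(\left(1 + 2\right) x - -150\right)^{2} = \left(\left(1 + 2\right) 17 - -150\right)^{2} = \left(3 \cdot 17 + 150\right)^{2} = \left(51 + 150\right)^{2} = 201^{2} = 40401$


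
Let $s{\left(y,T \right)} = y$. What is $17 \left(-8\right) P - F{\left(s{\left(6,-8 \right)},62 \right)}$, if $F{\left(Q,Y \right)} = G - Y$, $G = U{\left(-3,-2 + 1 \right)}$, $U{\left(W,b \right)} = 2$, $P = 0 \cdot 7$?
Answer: $60$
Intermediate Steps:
$P = 0$
$G = 2$
$F{\left(Q,Y \right)} = 2 - Y$
$17 \left(-8\right) P - F{\left(s{\left(6,-8 \right)},62 \right)} = 17 \left(-8\right) 0 - \left(2 - 62\right) = \left(-136\right) 0 - \left(2 - 62\right) = 0 - -60 = 0 + 60 = 60$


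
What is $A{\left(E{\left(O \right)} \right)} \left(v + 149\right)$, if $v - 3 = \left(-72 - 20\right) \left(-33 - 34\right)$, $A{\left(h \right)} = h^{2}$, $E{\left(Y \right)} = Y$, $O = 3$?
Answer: $56844$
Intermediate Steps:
$v = 6167$ ($v = 3 + \left(-72 - 20\right) \left(-33 - 34\right) = 3 - -6164 = 3 + 6164 = 6167$)
$A{\left(E{\left(O \right)} \right)} \left(v + 149\right) = 3^{2} \left(6167 + 149\right) = 9 \cdot 6316 = 56844$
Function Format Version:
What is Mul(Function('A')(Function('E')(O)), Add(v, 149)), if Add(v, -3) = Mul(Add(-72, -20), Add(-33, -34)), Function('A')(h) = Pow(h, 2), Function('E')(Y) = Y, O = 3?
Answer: 56844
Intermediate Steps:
v = 6167 (v = Add(3, Mul(Add(-72, -20), Add(-33, -34))) = Add(3, Mul(-92, -67)) = Add(3, 6164) = 6167)
Mul(Function('A')(Function('E')(O)), Add(v, 149)) = Mul(Pow(3, 2), Add(6167, 149)) = Mul(9, 6316) = 56844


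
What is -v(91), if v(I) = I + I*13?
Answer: -1274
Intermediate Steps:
v(I) = 14*I (v(I) = I + 13*I = 14*I)
-v(91) = -14*91 = -1*1274 = -1274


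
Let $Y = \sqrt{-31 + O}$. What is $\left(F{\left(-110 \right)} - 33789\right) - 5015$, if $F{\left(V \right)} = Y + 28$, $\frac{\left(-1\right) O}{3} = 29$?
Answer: $-38776 + i \sqrt{118} \approx -38776.0 + 10.863 i$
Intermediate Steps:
$O = -87$ ($O = \left(-3\right) 29 = -87$)
$Y = i \sqrt{118}$ ($Y = \sqrt{-31 - 87} = \sqrt{-118} = i \sqrt{118} \approx 10.863 i$)
$F{\left(V \right)} = 28 + i \sqrt{118}$ ($F{\left(V \right)} = i \sqrt{118} + 28 = 28 + i \sqrt{118}$)
$\left(F{\left(-110 \right)} - 33789\right) - 5015 = \left(\left(28 + i \sqrt{118}\right) - 33789\right) - 5015 = \left(-33761 + i \sqrt{118}\right) - 5015 = -38776 + i \sqrt{118}$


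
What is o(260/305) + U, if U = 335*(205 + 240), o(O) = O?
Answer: 9093627/61 ≈ 1.4908e+5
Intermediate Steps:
U = 149075 (U = 335*445 = 149075)
o(260/305) + U = 260/305 + 149075 = 260*(1/305) + 149075 = 52/61 + 149075 = 9093627/61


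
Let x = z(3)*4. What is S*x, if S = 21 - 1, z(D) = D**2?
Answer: 720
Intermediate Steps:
x = 36 (x = 3**2*4 = 9*4 = 36)
S = 20
S*x = 20*36 = 720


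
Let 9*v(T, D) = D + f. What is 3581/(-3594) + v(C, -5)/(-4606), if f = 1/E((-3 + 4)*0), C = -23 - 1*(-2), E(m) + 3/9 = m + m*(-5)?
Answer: -24736337/24830946 ≈ -0.99619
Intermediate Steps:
E(m) = -⅓ - 4*m (E(m) = -⅓ + (m + m*(-5)) = -⅓ + (m - 5*m) = -⅓ - 4*m)
C = -21 (C = -23 + 2 = -21)
f = -3 (f = 1/(-⅓ - 4*(-3 + 4)*0) = 1/(-⅓ - 4*0) = 1/(-⅓ + 0) = 1/(-⅓) = -3)
v(T, D) = -⅓ + D/9 (v(T, D) = (D - 3)/9 = (-3 + D)/9 = -⅓ + D/9)
3581/(-3594) + v(C, -5)/(-4606) = 3581/(-3594) + (-⅓ + (⅑)*(-5))/(-4606) = 3581*(-1/3594) + (-⅓ - 5/9)*(-1/4606) = -3581/3594 - 8/9*(-1/4606) = -3581/3594 + 4/20727 = -24736337/24830946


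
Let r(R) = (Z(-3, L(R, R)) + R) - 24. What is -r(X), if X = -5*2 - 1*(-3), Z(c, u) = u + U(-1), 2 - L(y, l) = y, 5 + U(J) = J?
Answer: 28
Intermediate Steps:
U(J) = -5 + J
L(y, l) = 2 - y
Z(c, u) = -6 + u (Z(c, u) = u + (-5 - 1) = u - 6 = -6 + u)
X = -7 (X = -10 + 3 = -7)
r(R) = -28 (r(R) = ((-6 + (2 - R)) + R) - 24 = ((-4 - R) + R) - 24 = -4 - 24 = -28)
-r(X) = -1*(-28) = 28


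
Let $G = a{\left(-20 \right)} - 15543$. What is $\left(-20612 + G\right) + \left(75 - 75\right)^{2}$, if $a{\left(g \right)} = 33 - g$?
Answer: $-36102$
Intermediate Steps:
$G = -15490$ ($G = \left(33 - -20\right) - 15543 = \left(33 + 20\right) - 15543 = 53 - 15543 = -15490$)
$\left(-20612 + G\right) + \left(75 - 75\right)^{2} = \left(-20612 - 15490\right) + \left(75 - 75\right)^{2} = -36102 + 0^{2} = -36102 + 0 = -36102$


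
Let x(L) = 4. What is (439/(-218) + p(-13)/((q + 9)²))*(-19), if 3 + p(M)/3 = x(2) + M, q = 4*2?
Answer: 2559661/63002 ≈ 40.628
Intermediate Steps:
q = 8
p(M) = 3 + 3*M (p(M) = -9 + 3*(4 + M) = -9 + (12 + 3*M) = 3 + 3*M)
(439/(-218) + p(-13)/((q + 9)²))*(-19) = (439/(-218) + (3 + 3*(-13))/((8 + 9)²))*(-19) = (439*(-1/218) + (3 - 39)/(17²))*(-19) = (-439/218 - 36/289)*(-19) = -134719/63002*(-19) = 2559661/63002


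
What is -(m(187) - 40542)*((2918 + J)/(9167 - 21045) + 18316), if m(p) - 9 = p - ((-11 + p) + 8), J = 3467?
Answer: 4408672291695/5939 ≈ 7.4233e+8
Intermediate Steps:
m(p) = 12 (m(p) = 9 + (p - ((-11 + p) + 8)) = 9 + (p - (-3 + p)) = 9 + (p + (3 - p)) = 9 + 3 = 12)
-(m(187) - 40542)*((2918 + J)/(9167 - 21045) + 18316) = -(12 - 40542)*((2918 + 3467)/(9167 - 21045) + 18316) = -(-40530)*(6385/(-11878) + 18316) = -(-40530)*(6385*(-1/11878) + 18316) = -(-40530)*(-6385/11878 + 18316) = -(-40530)*217551063/11878 = -1*(-4408672291695/5939) = 4408672291695/5939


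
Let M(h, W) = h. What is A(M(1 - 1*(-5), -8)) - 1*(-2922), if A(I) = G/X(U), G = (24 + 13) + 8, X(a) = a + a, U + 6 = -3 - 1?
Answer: 11679/4 ≈ 2919.8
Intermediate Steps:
U = -10 (U = -6 + (-3 - 1) = -6 - 4 = -10)
X(a) = 2*a
G = 45 (G = 37 + 8 = 45)
A(I) = -9/4 (A(I) = 45/((2*(-10))) = 45/(-20) = 45*(-1/20) = -9/4)
A(M(1 - 1*(-5), -8)) - 1*(-2922) = -9/4 - 1*(-2922) = -9/4 + 2922 = 11679/4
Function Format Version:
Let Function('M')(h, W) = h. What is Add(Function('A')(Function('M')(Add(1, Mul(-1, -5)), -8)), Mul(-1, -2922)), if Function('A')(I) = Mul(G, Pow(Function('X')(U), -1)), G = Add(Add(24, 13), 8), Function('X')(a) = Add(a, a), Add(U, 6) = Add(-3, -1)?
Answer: Rational(11679, 4) ≈ 2919.8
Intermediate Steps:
U = -10 (U = Add(-6, Add(-3, -1)) = Add(-6, -4) = -10)
Function('X')(a) = Mul(2, a)
G = 45 (G = Add(37, 8) = 45)
Function('A')(I) = Rational(-9, 4) (Function('A')(I) = Mul(45, Pow(Mul(2, -10), -1)) = Mul(45, Pow(-20, -1)) = Mul(45, Rational(-1, 20)) = Rational(-9, 4))
Add(Function('A')(Function('M')(Add(1, Mul(-1, -5)), -8)), Mul(-1, -2922)) = Add(Rational(-9, 4), Mul(-1, -2922)) = Add(Rational(-9, 4), 2922) = Rational(11679, 4)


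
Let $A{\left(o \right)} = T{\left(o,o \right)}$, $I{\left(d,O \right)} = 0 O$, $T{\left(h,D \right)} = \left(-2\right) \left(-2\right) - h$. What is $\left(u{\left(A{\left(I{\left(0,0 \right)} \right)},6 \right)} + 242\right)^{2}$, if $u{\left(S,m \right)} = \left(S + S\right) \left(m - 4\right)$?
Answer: $66564$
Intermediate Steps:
$T{\left(h,D \right)} = 4 - h$
$I{\left(d,O \right)} = 0$
$A{\left(o \right)} = 4 - o$
$u{\left(S,m \right)} = 2 S \left(-4 + m\right)$
$\left(u{\left(A{\left(I{\left(0,0 \right)} \right)},6 \right)} + 242\right)^{2} = \left(2 \left(4 - 0\right) \left(-4 + 6\right) + 242\right)^{2} = \left(2 \left(4 + 0\right) 2 + 242\right)^{2} = \left(2 \cdot 4 \cdot 2 + 242\right)^{2} = \left(16 + 242\right)^{2} = 258^{2} = 66564$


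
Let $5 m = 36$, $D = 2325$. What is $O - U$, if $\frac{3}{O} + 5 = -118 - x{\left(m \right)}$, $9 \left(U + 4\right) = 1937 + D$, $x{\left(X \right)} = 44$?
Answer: $- \frac{705769}{1503} \approx -469.57$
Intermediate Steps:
$m = \frac{36}{5}$ ($m = \frac{1}{5} \cdot 36 = \frac{36}{5} \approx 7.2$)
$U = \frac{4226}{9}$ ($U = -4 + \frac{1937 + 2325}{9} = -4 + \frac{1}{9} \cdot 4262 = -4 + \frac{4262}{9} = \frac{4226}{9} \approx 469.56$)
$O = - \frac{3}{167}$ ($O = \frac{3}{-5 - 162} = \frac{3}{-167} = 3 \left(- \frac{1}{167}\right) = - \frac{3}{167} \approx -0.017964$)
$O - U = - \frac{3}{167} - \frac{4226}{9} = - \frac{705769}{1503}$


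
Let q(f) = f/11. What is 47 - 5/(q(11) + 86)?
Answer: 4084/87 ≈ 46.943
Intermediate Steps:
q(f) = f/11 (q(f) = f*(1/11) = f/11)
47 - 5/(q(11) + 86) = 47 - 5/((1/11)*11 + 86) = 47 - 5/(1 + 86) = 47 - 5/87 = 4084/87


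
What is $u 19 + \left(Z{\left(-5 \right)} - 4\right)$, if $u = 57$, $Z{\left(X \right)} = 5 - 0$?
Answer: $1084$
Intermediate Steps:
$Z{\left(X \right)} = 5$ ($Z{\left(X \right)} = 5 + 0 = 5$)
$u 19 + \left(Z{\left(-5 \right)} - 4\right) = 57 \cdot 19 + \left(5 - 4\right) = 1083 + \left(5 - 4\right) = 1083 + 1 = 1084$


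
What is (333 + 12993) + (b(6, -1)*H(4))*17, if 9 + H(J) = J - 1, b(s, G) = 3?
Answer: 13020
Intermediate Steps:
H(J) = -10 + J (H(J) = -9 + (J - 1) = -9 + (-1 + J) = -10 + J)
(333 + 12993) + (b(6, -1)*H(4))*17 = (333 + 12993) + (3*(-10 + 4))*17 = 13326 + (3*(-6))*17 = 13326 - 18*17 = 13326 - 306 = 13020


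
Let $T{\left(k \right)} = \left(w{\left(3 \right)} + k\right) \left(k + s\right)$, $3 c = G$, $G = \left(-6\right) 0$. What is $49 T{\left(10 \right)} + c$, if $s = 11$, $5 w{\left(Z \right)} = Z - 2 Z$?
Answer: $\frac{48363}{5} \approx 9672.6$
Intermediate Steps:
$G = 0$
$c = 0$ ($c = \frac{1}{3} \cdot 0 = 0$)
$w{\left(Z \right)} = - \frac{Z}{5}$ ($w{\left(Z \right)} = \frac{Z - 2 Z}{5} = \frac{\left(-1\right) Z}{5} = - \frac{Z}{5}$)
$T{\left(k \right)} = \left(11 + k\right) \left(- \frac{3}{5} + k\right)$ ($T{\left(k \right)} = \left(\left(- \frac{1}{5}\right) 3 + k\right) \left(k + 11\right) = \left(- \frac{3}{5} + k\right) \left(11 + k\right) = \left(11 + k\right) \left(- \frac{3}{5} + k\right)$)
$49 T{\left(10 \right)} + c = 49 \left(- \frac{33}{5} + 10^{2} + \frac{52}{5} \cdot 10\right) + 0 = 49 \left(- \frac{33}{5} + 100 + 104\right) + 0 = 49 \cdot \frac{987}{5} + 0 = \frac{48363}{5} + 0 = \frac{48363}{5}$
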